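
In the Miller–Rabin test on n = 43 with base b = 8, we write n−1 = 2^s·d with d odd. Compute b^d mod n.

43 − 1 = 42 = 2^1 · 21, so d = 21.
8^1 ≡ 8 (mod 43)
8^2 ≡ 8^2 = 64 ≡ 21 (mod 43)
8^4 ≡ 21^2 = 441 ≡ 11 (mod 43)
8^8 ≡ 11^2 = 121 ≡ 35 (mod 43)
8^16 ≡ 35^2 = 1225 ≡ 21 (mod 43)
21 = 16 + 4 + 1 in binary powers of 2.
So 8^21 ≡ 21 · 11 · 8 ≡ 42 (mod 43).
Since 8^d ≡ 42 (mod 43), base 8 does not prove 43 composite.

42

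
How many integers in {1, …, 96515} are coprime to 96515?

76032

Factor: 96515 = 5 · 97 · 199.
φ(96515) = (5−1) · (97−1) · (199−1) = 4 · 96 · 198 = 76032.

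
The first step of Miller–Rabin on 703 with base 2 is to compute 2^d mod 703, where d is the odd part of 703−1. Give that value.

703 − 1 = 702 = 2^1 · 351, so d = 351.
2^1 ≡ 2 (mod 703)
2^2 ≡ 2^2 = 4 ≡ 4 (mod 703)
2^4 ≡ 4^2 = 16 ≡ 16 (mod 703)
2^8 ≡ 16^2 = 256 ≡ 256 (mod 703)
2^16 ≡ 256^2 = 65536 ≡ 157 (mod 703)
2^32 ≡ 157^2 = 24649 ≡ 44 (mod 703)
2^64 ≡ 44^2 = 1936 ≡ 530 (mod 703)
2^128 ≡ 530^2 = 280900 ≡ 403 (mod 703)
2^256 ≡ 403^2 = 162409 ≡ 16 (mod 703)
351 = 256 + 64 + 16 + 8 + 4 + 2 + 1 in binary powers of 2.
So 2^351 ≡ 16 · 530 · 157 · 256 · 16 · 4 · 2 ≡ 265 (mod 703).
Squaring chain: 265; never reaches −1, so base 2 is a Miller–Rabin witness that 703 is composite.

265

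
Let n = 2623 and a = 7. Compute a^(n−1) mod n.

7^1 ≡ 7 (mod 2623)
7^2 ≡ 7^2 = 49 ≡ 49 (mod 2623)
7^4 ≡ 49^2 = 2401 ≡ 2401 (mod 2623)
7^8 ≡ 2401^2 = 5764801 ≡ 2070 (mod 2623)
7^16 ≡ 2070^2 = 4284900 ≡ 1541 (mod 2623)
7^32 ≡ 1541^2 = 2374681 ≡ 866 (mod 2623)
7^64 ≡ 866^2 = 749956 ≡ 2401 (mod 2623)
7^128 ≡ 2401^2 = 5764801 ≡ 2070 (mod 2623)
7^256 ≡ 2070^2 = 4284900 ≡ 1541 (mod 2623)
7^512 ≡ 1541^2 = 2374681 ≡ 866 (mod 2623)
7^1024 ≡ 866^2 = 749956 ≡ 2401 (mod 2623)
7^2048 ≡ 2401^2 = 5764801 ≡ 2070 (mod 2623)
2622 = 2048 + 512 + 32 + 16 + 8 + 4 + 2 in binary powers of 2.
So 7^2622 ≡ 2070 · 866 · 866 · 1541 · 2070 · 2401 · 49 ≡ 1979 (mod 2623).
Since 1979 ≠ 1, base 7 is a Fermat witness: 2623 is composite.

1979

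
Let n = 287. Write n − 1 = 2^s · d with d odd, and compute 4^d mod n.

23

287 − 1 = 286 = 2^1 · 143, so d = 143.
4^1 ≡ 4 (mod 287)
4^2 ≡ 4^2 = 16 ≡ 16 (mod 287)
4^4 ≡ 16^2 = 256 ≡ 256 (mod 287)
4^8 ≡ 256^2 = 65536 ≡ 100 (mod 287)
4^16 ≡ 100^2 = 10000 ≡ 242 (mod 287)
4^32 ≡ 242^2 = 58564 ≡ 16 (mod 287)
4^64 ≡ 16^2 = 256 ≡ 256 (mod 287)
4^128 ≡ 256^2 = 65536 ≡ 100 (mod 287)
143 = 128 + 8 + 4 + 2 + 1 in binary powers of 2.
So 4^143 ≡ 100 · 100 · 256 · 16 · 4 ≡ 23 (mod 287).
Squaring chain: 23; never reaches −1, so base 4 is a Miller–Rabin witness that 287 is composite.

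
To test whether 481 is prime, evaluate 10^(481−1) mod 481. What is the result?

10^1 ≡ 10 (mod 481)
10^2 ≡ 10^2 = 100 ≡ 100 (mod 481)
10^4 ≡ 100^2 = 10000 ≡ 380 (mod 481)
10^8 ≡ 380^2 = 144400 ≡ 100 (mod 481)
10^16 ≡ 100^2 = 10000 ≡ 380 (mod 481)
10^32 ≡ 380^2 = 144400 ≡ 100 (mod 481)
10^64 ≡ 100^2 = 10000 ≡ 380 (mod 481)
10^128 ≡ 380^2 = 144400 ≡ 100 (mod 481)
10^256 ≡ 100^2 = 10000 ≡ 380 (mod 481)
480 = 256 + 128 + 64 + 32 in binary powers of 2.
So 10^480 ≡ 380 · 100 · 380 · 100 ≡ 1 (mod 481).
Since the result is 1, base 10 gives no evidence that 481 is composite.

1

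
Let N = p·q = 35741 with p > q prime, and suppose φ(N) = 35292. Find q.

103

φ(n) = (p−1)(q−1) = n − (p+q) + 1, so p + q = 35741 − 35292 + 1 = 450.
p and q are the roots of t² − 450t + 35741 = 0.
Discriminant: 450² − 4·35741 = 202500 − 142964 = 59536; √59536 = 244.
q = (450 − 244)/2 = 103, p = (450 + 244)/2 = 347.
Check: 103 · 347 = 35741.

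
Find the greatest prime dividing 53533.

67

53533 = 17 · 3149
3149 = 47 · 67
67 is prime.
So 53533 = 17 · 47 · 67; the largest prime factor is 67.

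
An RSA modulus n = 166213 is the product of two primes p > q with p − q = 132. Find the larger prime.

479

Since p = q + 132, we have 166213 = q(q + 132), so q² + 132q − 166213 = 0.
Discriminant: 132² + 4·166213 = 17424 + 664852 = 682276; √682276 = 826.
q = (−132 + 826)/2 = 347, and p = q + 132 = 479.
Check: 347 · 479 = 166213.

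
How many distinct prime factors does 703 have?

703 = 19 · 37
703 = 19 · 37, which has 2 distinct prime factors.

2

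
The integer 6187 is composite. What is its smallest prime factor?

6187 is odd.
Digit sum 22, not divisible by 3.
Ends in 7: not divisible by 5.
7: 6187 = 7·883 + 6
11: 6187 = 11·562 + 5
13: 6187 = 13·475 + 12
17: 6187 = 17·363 + 16
19: 6187 = 19·325 + 12
23: 6187 = 23·269

23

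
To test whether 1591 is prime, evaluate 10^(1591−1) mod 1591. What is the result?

704

10^1 ≡ 10 (mod 1591)
10^2 ≡ 10^2 = 100 ≡ 100 (mod 1591)
10^4 ≡ 100^2 = 10000 ≡ 454 (mod 1591)
10^8 ≡ 454^2 = 206116 ≡ 877 (mod 1591)
10^16 ≡ 877^2 = 769129 ≡ 676 (mod 1591)
10^32 ≡ 676^2 = 456976 ≡ 359 (mod 1591)
10^64 ≡ 359^2 = 128881 ≡ 10 (mod 1591)
10^128 ≡ 10^2 = 100 ≡ 100 (mod 1591)
10^256 ≡ 100^2 = 10000 ≡ 454 (mod 1591)
10^512 ≡ 454^2 = 206116 ≡ 877 (mod 1591)
10^1024 ≡ 877^2 = 769129 ≡ 676 (mod 1591)
1590 = 1024 + 512 + 32 + 16 + 4 + 2 in binary powers of 2.
So 10^1590 ≡ 676 · 877 · 359 · 676 · 454 · 100 ≡ 704 (mod 1591).
Since 704 ≠ 1, base 10 is a Fermat witness: 1591 is composite.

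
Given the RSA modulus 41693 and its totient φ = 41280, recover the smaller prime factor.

173

φ(n) = (p−1)(q−1) = n − (p+q) + 1, so p + q = 41693 − 41280 + 1 = 414.
p and q are the roots of t² − 414t + 41693 = 0.
Discriminant: 414² − 4·41693 = 171396 − 166772 = 4624; √4624 = 68.
q = (414 − 68)/2 = 173, p = (414 + 68)/2 = 241.
Check: 173 · 241 = 41693.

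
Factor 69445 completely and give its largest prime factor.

69445 = 5 · 13889
13889 = 17 · 817
817 = 19 · 43
43 is prime.
So 69445 = 5 · 17 · 19 · 43; the largest prime factor is 43.

43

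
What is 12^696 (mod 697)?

12^1 ≡ 12 (mod 697)
12^2 ≡ 12^2 = 144 ≡ 144 (mod 697)
12^4 ≡ 144^2 = 20736 ≡ 523 (mod 697)
12^8 ≡ 523^2 = 273529 ≡ 305 (mod 697)
12^16 ≡ 305^2 = 93025 ≡ 324 (mod 697)
12^32 ≡ 324^2 = 104976 ≡ 426 (mod 697)
12^64 ≡ 426^2 = 181476 ≡ 256 (mod 697)
12^128 ≡ 256^2 = 65536 ≡ 18 (mod 697)
12^256 ≡ 18^2 = 324 ≡ 324 (mod 697)
12^512 ≡ 324^2 = 104976 ≡ 426 (mod 697)
696 = 512 + 128 + 32 + 16 + 8 in binary powers of 2.
So 12^696 ≡ 426 · 18 · 426 · 324 · 305 ≡ 611 (mod 697).
Since 611 ≠ 1, base 12 is a Fermat witness: 697 is composite.

611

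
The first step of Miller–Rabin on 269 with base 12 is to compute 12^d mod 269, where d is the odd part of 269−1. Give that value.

269 − 1 = 268 = 2^2 · 67, so d = 67.
12^1 ≡ 12 (mod 269)
12^2 ≡ 12^2 = 144 ≡ 144 (mod 269)
12^4 ≡ 144^2 = 20736 ≡ 23 (mod 269)
12^8 ≡ 23^2 = 529 ≡ 260 (mod 269)
12^16 ≡ 260^2 = 67600 ≡ 81 (mod 269)
12^32 ≡ 81^2 = 6561 ≡ 105 (mod 269)
12^64 ≡ 105^2 = 11025 ≡ 265 (mod 269)
67 = 64 + 2 + 1 in binary powers of 2.
So 12^67 ≡ 265 · 144 · 12 ≡ 82 (mod 269).
Squaring chain: 82 → 268; reaches −1, so base 12 does not prove 269 composite.

82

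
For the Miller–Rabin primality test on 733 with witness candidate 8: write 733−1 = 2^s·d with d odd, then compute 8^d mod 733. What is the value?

733 − 1 = 732 = 2^2 · 183, so d = 183.
8^1 ≡ 8 (mod 733)
8^2 ≡ 8^2 = 64 ≡ 64 (mod 733)
8^4 ≡ 64^2 = 4096 ≡ 431 (mod 733)
8^8 ≡ 431^2 = 185761 ≡ 312 (mod 733)
8^16 ≡ 312^2 = 97344 ≡ 588 (mod 733)
8^32 ≡ 588^2 = 345744 ≡ 501 (mod 733)
8^64 ≡ 501^2 = 251001 ≡ 315 (mod 733)
8^128 ≡ 315^2 = 99225 ≡ 270 (mod 733)
183 = 128 + 32 + 16 + 4 + 2 + 1 in binary powers of 2.
So 8^183 ≡ 270 · 501 · 588 · 431 · 64 · 8 ≡ 353 (mod 733).
Squaring chain: 353 → 732; reaches −1, so base 8 does not prove 733 composite.

353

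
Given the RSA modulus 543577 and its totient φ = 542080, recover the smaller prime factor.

φ(n) = (p−1)(q−1) = n − (p+q) + 1, so p + q = 543577 − 542080 + 1 = 1498.
p and q are the roots of t² − 1498t + 543577 = 0.
Discriminant: 1498² − 4·543577 = 2244004 − 2174308 = 69696; √69696 = 264.
q = (1498 − 264)/2 = 617, p = (1498 + 264)/2 = 881.
Check: 617 · 881 = 543577.

617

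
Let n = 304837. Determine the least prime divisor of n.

13

304837 is odd.
Digit sum 25, not divisible by 3.
Ends in 7: not divisible by 5.
7: 304837 = 7·43548 + 1
11: 304837 = 11·27712 + 5
13: 304837 = 13·23449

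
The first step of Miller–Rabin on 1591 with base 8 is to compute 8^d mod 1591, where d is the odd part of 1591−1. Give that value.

290

1591 − 1 = 1590 = 2^1 · 795, so d = 795.
8^1 ≡ 8 (mod 1591)
8^2 ≡ 8^2 = 64 ≡ 64 (mod 1591)
8^4 ≡ 64^2 = 4096 ≡ 914 (mod 1591)
8^8 ≡ 914^2 = 835396 ≡ 121 (mod 1591)
8^16 ≡ 121^2 = 14641 ≡ 322 (mod 1591)
8^32 ≡ 322^2 = 103684 ≡ 269 (mod 1591)
8^64 ≡ 269^2 = 72361 ≡ 766 (mod 1591)
8^128 ≡ 766^2 = 586756 ≡ 1268 (mod 1591)
8^256 ≡ 1268^2 = 1607824 ≡ 914 (mod 1591)
8^512 ≡ 914^2 = 835396 ≡ 121 (mod 1591)
795 = 512 + 256 + 16 + 8 + 2 + 1 in binary powers of 2.
So 8^795 ≡ 121 · 914 · 322 · 121 · 64 · 8 ≡ 290 (mod 1591).
Squaring chain: 290; never reaches −1, so base 8 is a Miller–Rabin witness that 1591 is composite.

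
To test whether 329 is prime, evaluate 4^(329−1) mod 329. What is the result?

4^1 ≡ 4 (mod 329)
4^2 ≡ 4^2 = 16 ≡ 16 (mod 329)
4^4 ≡ 16^2 = 256 ≡ 256 (mod 329)
4^8 ≡ 256^2 = 65536 ≡ 65 (mod 329)
4^16 ≡ 65^2 = 4225 ≡ 277 (mod 329)
4^32 ≡ 277^2 = 76729 ≡ 72 (mod 329)
4^64 ≡ 72^2 = 5184 ≡ 249 (mod 329)
4^128 ≡ 249^2 = 62001 ≡ 149 (mod 329)
4^256 ≡ 149^2 = 22201 ≡ 158 (mod 329)
328 = 256 + 64 + 8 in binary powers of 2.
So 4^328 ≡ 158 · 249 · 65 ≡ 242 (mod 329).
Since 242 ≠ 1, base 4 is a Fermat witness: 329 is composite.

242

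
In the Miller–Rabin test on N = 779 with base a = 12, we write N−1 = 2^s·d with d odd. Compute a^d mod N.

779 − 1 = 778 = 2^1 · 389, so d = 389.
12^1 ≡ 12 (mod 779)
12^2 ≡ 12^2 = 144 ≡ 144 (mod 779)
12^4 ≡ 144^2 = 20736 ≡ 482 (mod 779)
12^8 ≡ 482^2 = 232324 ≡ 182 (mod 779)
12^16 ≡ 182^2 = 33124 ≡ 406 (mod 779)
12^32 ≡ 406^2 = 164836 ≡ 467 (mod 779)
12^64 ≡ 467^2 = 218089 ≡ 748 (mod 779)
12^128 ≡ 748^2 = 559504 ≡ 182 (mod 779)
12^256 ≡ 182^2 = 33124 ≡ 406 (mod 779)
389 = 256 + 128 + 4 + 1 in binary powers of 2.
So 12^389 ≡ 406 · 182 · 482 · 12 ≡ 768 (mod 779).
Squaring chain: 768; never reaches −1, so base 12 is a Miller–Rabin witness that 779 is composite.

768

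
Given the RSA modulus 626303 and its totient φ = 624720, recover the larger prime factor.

823

φ(n) = (p−1)(q−1) = n − (p+q) + 1, so p + q = 626303 − 624720 + 1 = 1584.
p and q are the roots of t² − 1584t + 626303 = 0.
Discriminant: 1584² − 4·626303 = 2509056 − 2505212 = 3844; √3844 = 62.
q = (1584 − 62)/2 = 761, p = (1584 + 62)/2 = 823.
Check: 761 · 823 = 626303.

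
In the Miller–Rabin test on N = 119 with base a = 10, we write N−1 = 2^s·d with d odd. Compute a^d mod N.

119 − 1 = 118 = 2^1 · 59, so d = 59.
10^1 ≡ 10 (mod 119)
10^2 ≡ 10^2 = 100 ≡ 100 (mod 119)
10^4 ≡ 100^2 = 10000 ≡ 4 (mod 119)
10^8 ≡ 4^2 = 16 ≡ 16 (mod 119)
10^16 ≡ 16^2 = 256 ≡ 18 (mod 119)
10^32 ≡ 18^2 = 324 ≡ 86 (mod 119)
59 = 32 + 16 + 8 + 2 + 1 in binary powers of 2.
So 10^59 ≡ 86 · 18 · 16 · 100 · 10 ≡ 54 (mod 119).
Squaring chain: 54; never reaches −1, so base 10 is a Miller–Rabin witness that 119 is composite.

54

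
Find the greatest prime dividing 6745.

6745 = 5 · 1349
1349 = 19 · 71
71 is prime.
So 6745 = 5 · 19 · 71; the largest prime factor is 71.

71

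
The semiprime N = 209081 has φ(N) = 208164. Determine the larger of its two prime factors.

499

φ(n) = (p−1)(q−1) = n − (p+q) + 1, so p + q = 209081 − 208164 + 1 = 918.
p and q are the roots of t² − 918t + 209081 = 0.
Discriminant: 918² − 4·209081 = 842724 − 836324 = 6400; √6400 = 80.
q = (918 − 80)/2 = 419, p = (918 + 80)/2 = 499.
Check: 419 · 499 = 209081.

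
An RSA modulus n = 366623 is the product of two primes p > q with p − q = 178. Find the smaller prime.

Since p = q + 178, we have 366623 = q(q + 178), so q² + 178q − 366623 = 0.
Discriminant: 178² + 4·366623 = 31684 + 1466492 = 1498176; √1498176 = 1224.
q = (−178 + 1224)/2 = 523, and p = q + 178 = 701.
Check: 523 · 701 = 366623.

523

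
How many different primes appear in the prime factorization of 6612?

6612 = 2^2 · 1653
1653 = 3 · 551
551 = 19 · 29
6612 = 2^2 · 3 · 19 · 29, which has 4 distinct prime factors.

4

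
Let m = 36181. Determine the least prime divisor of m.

97

36181 is odd.
Digit sum 19, not divisible by 3.
Ends in 1: not divisible by 5.
7: 36181 = 7·5168 + 5
11: 36181 = 11·3289 + 2
13: 36181 = 13·2783 + 2
17: 36181 = 17·2128 + 5
19: 36181 = 19·1904 + 5
23: 36181 = 23·1573 + 2
29: 36181 = 29·1247 + 18
31: 36181 = 31·1167 + 4
37: 36181 = 37·977 + 32
41: 36181 = 41·882 + 19
43: 36181 = 43·841 + 18
47: 36181 = 47·769 + 38
53: 36181 = 53·682 + 35
59: 36181 = 59·613 + 14
61: 36181 = 61·593 + 8
67: 36181 = 67·540 + 1
71: 36181 = 71·509 + 42
73: 36181 = 73·495 + 46
79: 36181 = 79·457 + 78
83: 36181 = 83·435 + 76
89: 36181 = 89·406 + 47
97: 36181 = 97·373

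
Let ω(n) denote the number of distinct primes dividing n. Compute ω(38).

38 = 2 · 19
38 = 2 · 19, which has 2 distinct prime factors.

2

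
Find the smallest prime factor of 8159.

41

8159 is odd.
Digit sum 23, not divisible by 3.
Ends in 9: not divisible by 5.
7: 8159 = 7·1165 + 4
11: 8159 = 11·741 + 8
13: 8159 = 13·627 + 8
17: 8159 = 17·479 + 16
19: 8159 = 19·429 + 8
23: 8159 = 23·354 + 17
29: 8159 = 29·281 + 10
31: 8159 = 31·263 + 6
37: 8159 = 37·220 + 19
41: 8159 = 41·199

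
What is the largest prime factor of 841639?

841639 = 23 · 36593
36593 = 23 · 1591
1591 = 37 · 43
43 is prime.
So 841639 = 23^2 · 37 · 43; the largest prime factor is 43.

43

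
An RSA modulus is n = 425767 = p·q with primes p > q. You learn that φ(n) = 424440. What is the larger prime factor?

787

φ(n) = (p−1)(q−1) = n − (p+q) + 1, so p + q = 425767 − 424440 + 1 = 1328.
p and q are the roots of t² − 1328t + 425767 = 0.
Discriminant: 1328² − 4·425767 = 1763584 − 1703068 = 60516; √60516 = 246.
q = (1328 − 246)/2 = 541, p = (1328 + 246)/2 = 787.
Check: 541 · 787 = 425767.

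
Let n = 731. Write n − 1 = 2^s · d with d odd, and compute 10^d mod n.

731 − 1 = 730 = 2^1 · 365, so d = 365.
10^1 ≡ 10 (mod 731)
10^2 ≡ 10^2 = 100 ≡ 100 (mod 731)
10^4 ≡ 100^2 = 10000 ≡ 497 (mod 731)
10^8 ≡ 497^2 = 247009 ≡ 662 (mod 731)
10^16 ≡ 662^2 = 438244 ≡ 375 (mod 731)
10^32 ≡ 375^2 = 140625 ≡ 273 (mod 731)
10^64 ≡ 273^2 = 74529 ≡ 698 (mod 731)
10^128 ≡ 698^2 = 487204 ≡ 358 (mod 731)
10^256 ≡ 358^2 = 128164 ≡ 239 (mod 731)
365 = 256 + 64 + 32 + 8 + 4 + 1 in binary powers of 2.
So 10^365 ≡ 239 · 698 · 273 · 662 · 497 · 10 ≡ 232 (mod 731).
Squaring chain: 232; never reaches −1, so base 10 is a Miller–Rabin witness that 731 is composite.

232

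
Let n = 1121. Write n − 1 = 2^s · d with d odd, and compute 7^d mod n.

239

1121 − 1 = 1120 = 2^5 · 35, so d = 35.
7^1 ≡ 7 (mod 1121)
7^2 ≡ 7^2 = 49 ≡ 49 (mod 1121)
7^4 ≡ 49^2 = 2401 ≡ 159 (mod 1121)
7^8 ≡ 159^2 = 25281 ≡ 619 (mod 1121)
7^16 ≡ 619^2 = 383161 ≡ 900 (mod 1121)
7^32 ≡ 900^2 = 810000 ≡ 638 (mod 1121)
35 = 32 + 2 + 1 in binary powers of 2.
So 7^35 ≡ 638 · 49 · 7 ≡ 239 (mod 1121).
Squaring chain: 239 → 1071 → 258 → 425 → 144; never reaches −1, so base 7 is a Miller–Rabin witness that 1121 is composite.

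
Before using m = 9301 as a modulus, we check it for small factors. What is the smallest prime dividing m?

71

9301 is odd.
Digit sum 13, not divisible by 3.
Ends in 1: not divisible by 5.
7: 9301 = 7·1328 + 5
11: 9301 = 11·845 + 6
13: 9301 = 13·715 + 6
17: 9301 = 17·547 + 2
19: 9301 = 19·489 + 10
23: 9301 = 23·404 + 9
29: 9301 = 29·320 + 21
31: 9301 = 31·300 + 1
37: 9301 = 37·251 + 14
41: 9301 = 41·226 + 35
43: 9301 = 43·216 + 13
47: 9301 = 47·197 + 42
53: 9301 = 53·175 + 26
59: 9301 = 59·157 + 38
61: 9301 = 61·152 + 29
67: 9301 = 67·138 + 55
71: 9301 = 71·131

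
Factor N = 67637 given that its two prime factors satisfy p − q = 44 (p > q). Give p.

283

Since p = q + 44, we have 67637 = q(q + 44), so q² + 44q − 67637 = 0.
Discriminant: 44² + 4·67637 = 1936 + 270548 = 272484; √272484 = 522.
q = (−44 + 522)/2 = 239, and p = q + 44 = 283.
Check: 239 · 283 = 67637.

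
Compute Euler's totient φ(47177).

Factor: 47177 = 13 · 19 · 191.
φ(47177) = (13−1) · (19−1) · (191−1) = 12 · 18 · 190 = 41040.

41040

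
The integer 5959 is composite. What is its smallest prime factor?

5959 is odd.
Digit sum 28, not divisible by 3.
Ends in 9: not divisible by 5.
7: 5959 = 7·851 + 2
11: 5959 = 11·541 + 8
13: 5959 = 13·458 + 5
17: 5959 = 17·350 + 9
19: 5959 = 19·313 + 12
23: 5959 = 23·259 + 2
29: 5959 = 29·205 + 14
31: 5959 = 31·192 + 7
37: 5959 = 37·161 + 2
41: 5959 = 41·145 + 14
43: 5959 = 43·138 + 25
47: 5959 = 47·126 + 37
53: 5959 = 53·112 + 23
59: 5959 = 59·101

59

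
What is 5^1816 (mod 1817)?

1053

5^1 ≡ 5 (mod 1817)
5^2 ≡ 5^2 = 25 ≡ 25 (mod 1817)
5^4 ≡ 25^2 = 625 ≡ 625 (mod 1817)
5^8 ≡ 625^2 = 390625 ≡ 1787 (mod 1817)
5^16 ≡ 1787^2 = 3193369 ≡ 900 (mod 1817)
5^32 ≡ 900^2 = 810000 ≡ 1435 (mod 1817)
5^64 ≡ 1435^2 = 2059225 ≡ 564 (mod 1817)
5^128 ≡ 564^2 = 318096 ≡ 121 (mod 1817)
5^256 ≡ 121^2 = 14641 ≡ 105 (mod 1817)
5^512 ≡ 105^2 = 11025 ≡ 123 (mod 1817)
5^1024 ≡ 123^2 = 15129 ≡ 593 (mod 1817)
1816 = 1024 + 512 + 256 + 16 + 8 in binary powers of 2.
So 5^1816 ≡ 593 · 123 · 105 · 900 · 1787 ≡ 1053 (mod 1817).
Since 1053 ≠ 1, base 5 is a Fermat witness: 1817 is composite.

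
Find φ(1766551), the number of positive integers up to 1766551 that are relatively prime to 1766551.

1719480

Factor: 1766551 = 71 · 139 · 179.
φ(1766551) = (71−1) · (139−1) · (179−1) = 70 · 138 · 178 = 1719480.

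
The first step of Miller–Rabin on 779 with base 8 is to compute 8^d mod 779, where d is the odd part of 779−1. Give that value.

620

779 − 1 = 778 = 2^1 · 389, so d = 389.
8^1 ≡ 8 (mod 779)
8^2 ≡ 8^2 = 64 ≡ 64 (mod 779)
8^4 ≡ 64^2 = 4096 ≡ 201 (mod 779)
8^8 ≡ 201^2 = 40401 ≡ 672 (mod 779)
8^16 ≡ 672^2 = 451584 ≡ 543 (mod 779)
8^32 ≡ 543^2 = 294849 ≡ 387 (mod 779)
8^64 ≡ 387^2 = 149769 ≡ 201 (mod 779)
8^128 ≡ 201^2 = 40401 ≡ 672 (mod 779)
8^256 ≡ 672^2 = 451584 ≡ 543 (mod 779)
389 = 256 + 128 + 4 + 1 in binary powers of 2.
So 8^389 ≡ 543 · 672 · 201 · 8 ≡ 620 (mod 779).
Squaring chain: 620; never reaches −1, so base 8 is a Miller–Rabin witness that 779 is composite.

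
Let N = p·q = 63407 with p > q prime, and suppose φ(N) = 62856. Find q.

φ(n) = (p−1)(q−1) = n − (p+q) + 1, so p + q = 63407 − 62856 + 1 = 552.
p and q are the roots of t² − 552t + 63407 = 0.
Discriminant: 552² − 4·63407 = 304704 − 253628 = 51076; √51076 = 226.
q = (552 − 226)/2 = 163, p = (552 + 226)/2 = 389.
Check: 163 · 389 = 63407.

163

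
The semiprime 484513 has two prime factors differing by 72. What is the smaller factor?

661

Since p = q + 72, we have 484513 = q(q + 72), so q² + 72q − 484513 = 0.
Discriminant: 72² + 4·484513 = 5184 + 1938052 = 1943236; √1943236 = 1394.
q = (−72 + 1394)/2 = 661, and p = q + 72 = 733.
Check: 661 · 733 = 484513.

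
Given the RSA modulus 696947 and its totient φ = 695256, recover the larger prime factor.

φ(n) = (p−1)(q−1) = n − (p+q) + 1, so p + q = 696947 − 695256 + 1 = 1692.
p and q are the roots of t² − 1692t + 696947 = 0.
Discriminant: 1692² − 4·696947 = 2862864 − 2787788 = 75076; √75076 = 274.
q = (1692 − 274)/2 = 709, p = (1692 + 274)/2 = 983.
Check: 709 · 983 = 696947.

983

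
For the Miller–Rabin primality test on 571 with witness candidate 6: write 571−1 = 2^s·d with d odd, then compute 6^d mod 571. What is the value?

571 − 1 = 570 = 2^1 · 285, so d = 285.
6^1 ≡ 6 (mod 571)
6^2 ≡ 6^2 = 36 ≡ 36 (mod 571)
6^4 ≡ 36^2 = 1296 ≡ 154 (mod 571)
6^8 ≡ 154^2 = 23716 ≡ 305 (mod 571)
6^16 ≡ 305^2 = 93025 ≡ 523 (mod 571)
6^32 ≡ 523^2 = 273529 ≡ 20 (mod 571)
6^64 ≡ 20^2 = 400 ≡ 400 (mod 571)
6^128 ≡ 400^2 = 160000 ≡ 120 (mod 571)
6^256 ≡ 120^2 = 14400 ≡ 125 (mod 571)
285 = 256 + 16 + 8 + 4 + 1 in binary powers of 2.
So 6^285 ≡ 125 · 523 · 305 · 154 · 6 ≡ 1 (mod 571).
Since 6^d ≡ 1 (mod 571), base 6 does not prove 571 composite.

1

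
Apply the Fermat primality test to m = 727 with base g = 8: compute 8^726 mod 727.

1

8^1 ≡ 8 (mod 727)
8^2 ≡ 8^2 = 64 ≡ 64 (mod 727)
8^4 ≡ 64^2 = 4096 ≡ 461 (mod 727)
8^8 ≡ 461^2 = 212521 ≡ 237 (mod 727)
8^16 ≡ 237^2 = 56169 ≡ 190 (mod 727)
8^32 ≡ 190^2 = 36100 ≡ 477 (mod 727)
8^64 ≡ 477^2 = 227529 ≡ 705 (mod 727)
8^128 ≡ 705^2 = 497025 ≡ 484 (mod 727)
8^256 ≡ 484^2 = 234256 ≡ 162 (mod 727)
8^512 ≡ 162^2 = 26244 ≡ 72 (mod 727)
726 = 512 + 128 + 64 + 16 + 4 + 2 in binary powers of 2.
So 8^726 ≡ 72 · 484 · 705 · 190 · 461 · 64 ≡ 1 (mod 727).
Since the result is 1, base 8 gives no evidence that 727 is composite.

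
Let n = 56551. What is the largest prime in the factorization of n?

97

56551 = 11 · 5141
5141 = 53 · 97
97 is prime.
So 56551 = 11 · 53 · 97; the largest prime factor is 97.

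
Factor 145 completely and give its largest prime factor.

145 = 5 · 29
29 is prime.
So 145 = 5 · 29; the largest prime factor is 29.

29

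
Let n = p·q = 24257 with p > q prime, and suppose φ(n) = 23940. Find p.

φ(n) = (p−1)(q−1) = n − (p+q) + 1, so p + q = 24257 − 23940 + 1 = 318.
p and q are the roots of t² − 318t + 24257 = 0.
Discriminant: 318² − 4·24257 = 101124 − 97028 = 4096; √4096 = 64.
q = (318 − 64)/2 = 127, p = (318 + 64)/2 = 191.
Check: 127 · 191 = 24257.

191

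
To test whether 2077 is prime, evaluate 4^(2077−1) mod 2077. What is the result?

1027

4^1 ≡ 4 (mod 2077)
4^2 ≡ 4^2 = 16 ≡ 16 (mod 2077)
4^4 ≡ 16^2 = 256 ≡ 256 (mod 2077)
4^8 ≡ 256^2 = 65536 ≡ 1149 (mod 2077)
4^16 ≡ 1149^2 = 1320201 ≡ 1306 (mod 2077)
4^32 ≡ 1306^2 = 1705636 ≡ 419 (mod 2077)
4^64 ≡ 419^2 = 175561 ≡ 1093 (mod 2077)
4^128 ≡ 1093^2 = 1194649 ≡ 374 (mod 2077)
4^256 ≡ 374^2 = 139876 ≡ 717 (mod 2077)
4^512 ≡ 717^2 = 514089 ≡ 1070 (mod 2077)
4^1024 ≡ 1070^2 = 1144900 ≡ 473 (mod 2077)
4^2048 ≡ 473^2 = 223729 ≡ 1490 (mod 2077)
2076 = 2048 + 16 + 8 + 4 in binary powers of 2.
So 4^2076 ≡ 1490 · 1306 · 1149 · 256 ≡ 1027 (mod 2077).
Since 1027 ≠ 1, base 4 is a Fermat witness: 2077 is composite.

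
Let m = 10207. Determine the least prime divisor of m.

59

10207 is odd.
Digit sum 10, not divisible by 3.
Ends in 7: not divisible by 5.
7: 10207 = 7·1458 + 1
11: 10207 = 11·927 + 10
13: 10207 = 13·785 + 2
17: 10207 = 17·600 + 7
19: 10207 = 19·537 + 4
23: 10207 = 23·443 + 18
29: 10207 = 29·351 + 28
31: 10207 = 31·329 + 8
37: 10207 = 37·275 + 32
41: 10207 = 41·248 + 39
43: 10207 = 43·237 + 16
47: 10207 = 47·217 + 8
53: 10207 = 53·192 + 31
59: 10207 = 59·173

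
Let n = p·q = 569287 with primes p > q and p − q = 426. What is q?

Since p = q + 426, we have 569287 = q(q + 426), so q² + 426q − 569287 = 0.
Discriminant: 426² + 4·569287 = 181476 + 2277148 = 2458624; √2458624 = 1568.
q = (−426 + 1568)/2 = 571, and p = q + 426 = 997.
Check: 571 · 997 = 569287.

571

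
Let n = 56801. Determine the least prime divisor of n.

56801 is odd.
Digit sum 20, not divisible by 3.
Ends in 1: not divisible by 5.
7: 56801 = 7·8114 + 3
11: 56801 = 11·5163 + 8
13: 56801 = 13·4369 + 4
17: 56801 = 17·3341 + 4
19: 56801 = 19·2989 + 10
23: 56801 = 23·2469 + 14
29: 56801 = 29·1958 + 19
31: 56801 = 31·1832 + 9
37: 56801 = 37·1535 + 6
41: 56801 = 41·1385 + 16
43: 56801 = 43·1320 + 41
47: 56801 = 47·1208 + 25
53: 56801 = 53·1071 + 38
59: 56801 = 59·962 + 43
61: 56801 = 61·931 + 10
67: 56801 = 67·847 + 52
71: 56801 = 71·800 + 1
73: 56801 = 73·778 + 7
79: 56801 = 79·719

79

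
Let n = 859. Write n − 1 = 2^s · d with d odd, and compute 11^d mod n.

859 − 1 = 858 = 2^1 · 429, so d = 429.
11^1 ≡ 11 (mod 859)
11^2 ≡ 11^2 = 121 ≡ 121 (mod 859)
11^4 ≡ 121^2 = 14641 ≡ 38 (mod 859)
11^8 ≡ 38^2 = 1444 ≡ 585 (mod 859)
11^16 ≡ 585^2 = 342225 ≡ 343 (mod 859)
11^32 ≡ 343^2 = 117649 ≡ 825 (mod 859)
11^64 ≡ 825^2 = 680625 ≡ 297 (mod 859)
11^128 ≡ 297^2 = 88209 ≡ 591 (mod 859)
11^256 ≡ 591^2 = 349281 ≡ 527 (mod 859)
429 = 256 + 128 + 32 + 8 + 4 + 1 in binary powers of 2.
So 11^429 ≡ 527 · 591 · 825 · 585 · 38 · 11 ≡ 858 (mod 859).
Since 11^d ≡ 858 (mod 859), base 11 does not prove 859 composite.

858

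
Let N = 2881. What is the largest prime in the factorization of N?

2881 = 43 · 67
67 is prime.
So 2881 = 43 · 67; the largest prime factor is 67.

67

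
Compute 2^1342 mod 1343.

2^1 ≡ 2 (mod 1343)
2^2 ≡ 2^2 = 4 ≡ 4 (mod 1343)
2^4 ≡ 4^2 = 16 ≡ 16 (mod 1343)
2^8 ≡ 16^2 = 256 ≡ 256 (mod 1343)
2^16 ≡ 256^2 = 65536 ≡ 1072 (mod 1343)
2^32 ≡ 1072^2 = 1149184 ≡ 919 (mod 1343)
2^64 ≡ 919^2 = 844561 ≡ 1157 (mod 1343)
2^128 ≡ 1157^2 = 1338649 ≡ 1021 (mod 1343)
2^256 ≡ 1021^2 = 1042441 ≡ 273 (mod 1343)
2^512 ≡ 273^2 = 74529 ≡ 664 (mod 1343)
2^1024 ≡ 664^2 = 440896 ≡ 392 (mod 1343)
1342 = 1024 + 256 + 32 + 16 + 8 + 4 + 2 in binary powers of 2.
So 2^1342 ≡ 392 · 273 · 919 · 1072 · 256 · 16 · 4 ≡ 914 (mod 1343).
Since 914 ≠ 1, base 2 is a Fermat witness: 1343 is composite.

914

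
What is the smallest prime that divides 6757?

6757 is odd.
Digit sum 25, not divisible by 3.
Ends in 7: not divisible by 5.
7: 6757 = 7·965 + 2
11: 6757 = 11·614 + 3
13: 6757 = 13·519 + 10
17: 6757 = 17·397 + 8
19: 6757 = 19·355 + 12
23: 6757 = 23·293 + 18
29: 6757 = 29·233

29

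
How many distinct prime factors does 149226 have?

149226 = 2 · 74613
74613 = 3 · 24871
24871 = 7 · 3553
3553 = 11 · 323
323 = 17 · 19
149226 = 2 · 3 · 7 · 11 · 17 · 19, which has 6 distinct prime factors.

6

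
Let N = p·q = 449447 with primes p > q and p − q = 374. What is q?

509

Since p = q + 374, we have 449447 = q(q + 374), so q² + 374q − 449447 = 0.
Discriminant: 374² + 4·449447 = 139876 + 1797788 = 1937664; √1937664 = 1392.
q = (−374 + 1392)/2 = 509, and p = q + 374 = 883.
Check: 509 · 883 = 449447.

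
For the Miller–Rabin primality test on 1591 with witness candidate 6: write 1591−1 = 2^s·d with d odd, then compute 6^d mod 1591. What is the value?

216

1591 − 1 = 1590 = 2^1 · 795, so d = 795.
6^1 ≡ 6 (mod 1591)
6^2 ≡ 6^2 = 36 ≡ 36 (mod 1591)
6^4 ≡ 36^2 = 1296 ≡ 1296 (mod 1591)
6^8 ≡ 1296^2 = 1679616 ≡ 1111 (mod 1591)
6^16 ≡ 1111^2 = 1234321 ≡ 1296 (mod 1591)
6^32 ≡ 1296^2 = 1679616 ≡ 1111 (mod 1591)
6^64 ≡ 1111^2 = 1234321 ≡ 1296 (mod 1591)
6^128 ≡ 1296^2 = 1679616 ≡ 1111 (mod 1591)
6^256 ≡ 1111^2 = 1234321 ≡ 1296 (mod 1591)
6^512 ≡ 1296^2 = 1679616 ≡ 1111 (mod 1591)
795 = 512 + 256 + 16 + 8 + 2 + 1 in binary powers of 2.
So 6^795 ≡ 1111 · 1296 · 1296 · 1111 · 36 · 6 ≡ 216 (mod 1591).
Squaring chain: 216; never reaches −1, so base 6 is a Miller–Rabin witness that 1591 is composite.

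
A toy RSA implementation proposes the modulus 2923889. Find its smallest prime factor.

2923889 is odd.
Digit sum 41, not divisible by 3.
Ends in 9: not divisible by 5.
7: 2923889 = 7·417698 + 3
11: 2923889 = 11·265808 + 1
13: 2923889 = 13·224914 + 7
17: 2923889 = 17·171993 + 8
19: 2923889 = 19·153888 + 17
23: 2923889 = 23·127125 + 14
29: 2923889 = 29·100823 + 22
31: 2923889 = 31·94319

31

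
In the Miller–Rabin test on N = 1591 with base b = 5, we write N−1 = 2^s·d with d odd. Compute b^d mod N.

1494

1591 − 1 = 1590 = 2^1 · 795, so d = 795.
5^1 ≡ 5 (mod 1591)
5^2 ≡ 5^2 = 25 ≡ 25 (mod 1591)
5^4 ≡ 25^2 = 625 ≡ 625 (mod 1591)
5^8 ≡ 625^2 = 390625 ≡ 830 (mod 1591)
5^16 ≡ 830^2 = 688900 ≡ 1588 (mod 1591)
5^32 ≡ 1588^2 = 2521744 ≡ 9 (mod 1591)
5^64 ≡ 9^2 = 81 ≡ 81 (mod 1591)
5^128 ≡ 81^2 = 6561 ≡ 197 (mod 1591)
5^256 ≡ 197^2 = 38809 ≡ 625 (mod 1591)
5^512 ≡ 625^2 = 390625 ≡ 830 (mod 1591)
795 = 512 + 256 + 16 + 8 + 2 + 1 in binary powers of 2.
So 5^795 ≡ 830 · 625 · 1588 · 830 · 25 · 5 ≡ 1494 (mod 1591).
Squaring chain: 1494; never reaches −1, so base 5 is a Miller–Rabin witness that 1591 is composite.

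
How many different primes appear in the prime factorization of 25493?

25493 = 13 · 1961
1961 = 37 · 53
25493 = 13 · 37 · 53, which has 3 distinct prime factors.

3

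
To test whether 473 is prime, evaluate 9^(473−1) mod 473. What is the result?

9^1 ≡ 9 (mod 473)
9^2 ≡ 9^2 = 81 ≡ 81 (mod 473)
9^4 ≡ 81^2 = 6561 ≡ 412 (mod 473)
9^8 ≡ 412^2 = 169744 ≡ 410 (mod 473)
9^16 ≡ 410^2 = 168100 ≡ 185 (mod 473)
9^32 ≡ 185^2 = 34225 ≡ 169 (mod 473)
9^64 ≡ 169^2 = 28561 ≡ 181 (mod 473)
9^128 ≡ 181^2 = 32761 ≡ 124 (mod 473)
9^256 ≡ 124^2 = 15376 ≡ 240 (mod 473)
472 = 256 + 128 + 64 + 16 + 8 in binary powers of 2.
So 9^472 ≡ 240 · 124 · 181 · 185 · 410 ≡ 444 (mod 473).
Since 444 ≠ 1, base 9 is a Fermat witness: 473 is composite.

444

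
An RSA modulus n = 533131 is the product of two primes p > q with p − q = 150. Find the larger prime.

809

Since p = q + 150, we have 533131 = q(q + 150), so q² + 150q − 533131 = 0.
Discriminant: 150² + 4·533131 = 22500 + 2132524 = 2155024; √2155024 = 1468.
q = (−150 + 1468)/2 = 659, and p = q + 150 = 809.
Check: 659 · 809 = 533131.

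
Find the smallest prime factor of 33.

33 is odd.
Digit sum 6, divisible by 3.

3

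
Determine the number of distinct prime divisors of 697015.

5

697015 = 5 · 139403
139403 = 11 · 12673
12673 = 19 · 667
667 = 23 · 29
697015 = 5 · 11 · 19 · 23 · 29, which has 5 distinct prime factors.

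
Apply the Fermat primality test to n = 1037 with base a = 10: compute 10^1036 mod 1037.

10^1 ≡ 10 (mod 1037)
10^2 ≡ 10^2 = 100 ≡ 100 (mod 1037)
10^4 ≡ 100^2 = 10000 ≡ 667 (mod 1037)
10^8 ≡ 667^2 = 444889 ≡ 16 (mod 1037)
10^16 ≡ 16^2 = 256 ≡ 256 (mod 1037)
10^32 ≡ 256^2 = 65536 ≡ 205 (mod 1037)
10^64 ≡ 205^2 = 42025 ≡ 545 (mod 1037)
10^128 ≡ 545^2 = 297025 ≡ 443 (mod 1037)
10^256 ≡ 443^2 = 196249 ≡ 256 (mod 1037)
10^512 ≡ 256^2 = 65536 ≡ 205 (mod 1037)
10^1024 ≡ 205^2 = 42025 ≡ 545 (mod 1037)
1036 = 1024 + 8 + 4 in binary powers of 2.
So 10^1036 ≡ 545 · 16 · 667 ≡ 744 (mod 1037).
Since 744 ≠ 1, base 10 is a Fermat witness: 1037 is composite.

744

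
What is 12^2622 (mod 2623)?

790

12^1 ≡ 12 (mod 2623)
12^2 ≡ 12^2 = 144 ≡ 144 (mod 2623)
12^4 ≡ 144^2 = 20736 ≡ 2375 (mod 2623)
12^8 ≡ 2375^2 = 5640625 ≡ 1175 (mod 2623)
12^16 ≡ 1175^2 = 1380625 ≡ 927 (mod 2623)
12^32 ≡ 927^2 = 859329 ≡ 1608 (mod 2623)
12^64 ≡ 1608^2 = 2585664 ≡ 2009 (mod 2623)
12^128 ≡ 2009^2 = 4036081 ≡ 1907 (mod 2623)
12^256 ≡ 1907^2 = 3636649 ≡ 1171 (mod 2623)
12^512 ≡ 1171^2 = 1371241 ≡ 2035 (mod 2623)
12^1024 ≡ 2035^2 = 4141225 ≡ 2131 (mod 2623)
12^2048 ≡ 2131^2 = 4541161 ≡ 748 (mod 2623)
2622 = 2048 + 512 + 32 + 16 + 8 + 4 + 2 in binary powers of 2.
So 12^2622 ≡ 748 · 2035 · 1608 · 927 · 1175 · 2375 · 144 ≡ 790 (mod 2623).
Since 790 ≠ 1, base 12 is a Fermat witness: 2623 is composite.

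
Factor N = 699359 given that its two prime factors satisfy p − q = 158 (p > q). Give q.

Since p = q + 158, we have 699359 = q(q + 158), so q² + 158q − 699359 = 0.
Discriminant: 158² + 4·699359 = 24964 + 2797436 = 2822400; √2822400 = 1680.
q = (−158 + 1680)/2 = 761, and p = q + 158 = 919.
Check: 761 · 919 = 699359.

761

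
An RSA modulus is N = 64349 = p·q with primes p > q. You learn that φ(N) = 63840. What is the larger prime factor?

φ(n) = (p−1)(q−1) = n − (p+q) + 1, so p + q = 64349 − 63840 + 1 = 510.
p and q are the roots of t² − 510t + 64349 = 0.
Discriminant: 510² − 4·64349 = 260100 − 257396 = 2704; √2704 = 52.
q = (510 − 52)/2 = 229, p = (510 + 52)/2 = 281.
Check: 229 · 281 = 64349.

281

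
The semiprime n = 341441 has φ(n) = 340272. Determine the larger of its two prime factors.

φ(n) = (p−1)(q−1) = n − (p+q) + 1, so p + q = 341441 − 340272 + 1 = 1170.
p and q are the roots of t² − 1170t + 341441 = 0.
Discriminant: 1170² − 4·341441 = 1368900 − 1365764 = 3136; √3136 = 56.
q = (1170 − 56)/2 = 557, p = (1170 + 56)/2 = 613.
Check: 557 · 613 = 341441.

613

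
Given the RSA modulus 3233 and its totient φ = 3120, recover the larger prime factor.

61

φ(n) = (p−1)(q−1) = n − (p+q) + 1, so p + q = 3233 − 3120 + 1 = 114.
p and q are the roots of t² − 114t + 3233 = 0.
Discriminant: 114² − 4·3233 = 12996 − 12932 = 64; √64 = 8.
q = (114 − 8)/2 = 53, p = (114 + 8)/2 = 61.
Check: 53 · 61 = 3233.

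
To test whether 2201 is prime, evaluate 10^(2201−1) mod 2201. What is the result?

10^1 ≡ 10 (mod 2201)
10^2 ≡ 10^2 = 100 ≡ 100 (mod 2201)
10^4 ≡ 100^2 = 10000 ≡ 1196 (mod 2201)
10^8 ≡ 1196^2 = 1430416 ≡ 1967 (mod 2201)
10^16 ≡ 1967^2 = 3869089 ≡ 1932 (mod 2201)
10^32 ≡ 1932^2 = 3732624 ≡ 1929 (mod 2201)
10^64 ≡ 1929^2 = 3721041 ≡ 1351 (mod 2201)
10^128 ≡ 1351^2 = 1825201 ≡ 572 (mod 2201)
10^256 ≡ 572^2 = 327184 ≡ 1436 (mod 2201)
10^512 ≡ 1436^2 = 2062096 ≡ 1960 (mod 2201)
10^1024 ≡ 1960^2 = 3841600 ≡ 855 (mod 2201)
10^2048 ≡ 855^2 = 731025 ≡ 293 (mod 2201)
2200 = 2048 + 128 + 16 + 8 in binary powers of 2.
So 10^2200 ≡ 293 · 572 · 1932 · 1967 ≡ 1369 (mod 2201).
Since 1369 ≠ 1, base 10 is a Fermat witness: 2201 is composite.

1369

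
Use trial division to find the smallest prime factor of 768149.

768149 is odd.
Digit sum 35, not divisible by 3.
Ends in 9: not divisible by 5.
7: 768149 = 7·109735 + 4
11: 768149 = 11·69831 + 8
13: 768149 = 13·59088 + 5
17: 768149 = 17·45185 + 4
19: 768149 = 19·40428 + 17
23: 768149 = 23·33397 + 18
29: 768149 = 29·26487 + 26
31: 768149 = 31·24779

31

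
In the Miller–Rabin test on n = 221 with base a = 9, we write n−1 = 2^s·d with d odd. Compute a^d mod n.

87

221 − 1 = 220 = 2^2 · 55, so d = 55.
9^1 ≡ 9 (mod 221)
9^2 ≡ 9^2 = 81 ≡ 81 (mod 221)
9^4 ≡ 81^2 = 6561 ≡ 152 (mod 221)
9^8 ≡ 152^2 = 23104 ≡ 120 (mod 221)
9^16 ≡ 120^2 = 14400 ≡ 35 (mod 221)
9^32 ≡ 35^2 = 1225 ≡ 120 (mod 221)
55 = 32 + 16 + 4 + 2 + 1 in binary powers of 2.
So 9^55 ≡ 120 · 35 · 152 · 81 · 9 ≡ 87 (mod 221).
Squaring chain: 87 → 55; never reaches −1, so base 9 is a Miller–Rabin witness that 221 is composite.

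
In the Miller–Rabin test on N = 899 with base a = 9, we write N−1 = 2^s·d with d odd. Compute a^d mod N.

38

899 − 1 = 898 = 2^1 · 449, so d = 449.
9^1 ≡ 9 (mod 899)
9^2 ≡ 9^2 = 81 ≡ 81 (mod 899)
9^4 ≡ 81^2 = 6561 ≡ 268 (mod 899)
9^8 ≡ 268^2 = 71824 ≡ 803 (mod 899)
9^16 ≡ 803^2 = 644809 ≡ 226 (mod 899)
9^32 ≡ 226^2 = 51076 ≡ 732 (mod 899)
9^64 ≡ 732^2 = 535824 ≡ 20 (mod 899)
9^128 ≡ 20^2 = 400 ≡ 400 (mod 899)
9^256 ≡ 400^2 = 160000 ≡ 877 (mod 899)
449 = 256 + 128 + 64 + 1 in binary powers of 2.
So 9^449 ≡ 877 · 400 · 20 · 9 ≡ 38 (mod 899).
Squaring chain: 38; never reaches −1, so base 9 is a Miller–Rabin witness that 899 is composite.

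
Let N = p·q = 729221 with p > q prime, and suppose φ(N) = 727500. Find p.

φ(n) = (p−1)(q−1) = n − (p+q) + 1, so p + q = 729221 − 727500 + 1 = 1722.
p and q are the roots of t² − 1722t + 729221 = 0.
Discriminant: 1722² − 4·729221 = 2965284 − 2916884 = 48400; √48400 = 220.
q = (1722 − 220)/2 = 751, p = (1722 + 220)/2 = 971.
Check: 751 · 971 = 729221.

971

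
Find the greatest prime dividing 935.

935 = 5 · 187
187 = 11 · 17
17 is prime.
So 935 = 5 · 11 · 17; the largest prime factor is 17.

17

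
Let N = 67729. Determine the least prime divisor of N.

67729 is odd.
Digit sum 31, not divisible by 3.
Ends in 9: not divisible by 5.
7: 67729 = 7·9675 + 4
11: 67729 = 11·6157 + 2
13: 67729 = 13·5209 + 12
17: 67729 = 17·3984 + 1
19: 67729 = 19·3564 + 13
23: 67729 = 23·2944 + 17
29: 67729 = 29·2335 + 14
31: 67729 = 31·2184 + 25
37: 67729 = 37·1830 + 19
41: 67729 = 41·1651 + 38
43: 67729 = 43·1575 + 4
47: 67729 = 47·1441 + 2
53: 67729 = 53·1277 + 48
59: 67729 = 59·1147 + 56
61: 67729 = 61·1110 + 19
67: 67729 = 67·1010 + 59
71: 67729 = 71·953 + 66
73: 67729 = 73·927 + 58
79: 67729 = 79·857 + 26
83: 67729 = 83·816 + 1
89: 67729 = 89·761

89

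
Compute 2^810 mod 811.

2^1 ≡ 2 (mod 811)
2^2 ≡ 2^2 = 4 ≡ 4 (mod 811)
2^4 ≡ 4^2 = 16 ≡ 16 (mod 811)
2^8 ≡ 16^2 = 256 ≡ 256 (mod 811)
2^16 ≡ 256^2 = 65536 ≡ 656 (mod 811)
2^32 ≡ 656^2 = 430336 ≡ 506 (mod 811)
2^64 ≡ 506^2 = 256036 ≡ 571 (mod 811)
2^128 ≡ 571^2 = 326041 ≡ 19 (mod 811)
2^256 ≡ 19^2 = 361 ≡ 361 (mod 811)
2^512 ≡ 361^2 = 130321 ≡ 561 (mod 811)
810 = 512 + 256 + 32 + 8 + 2 in binary powers of 2.
So 2^810 ≡ 561 · 361 · 506 · 256 · 4 ≡ 1 (mod 811).
Since the result is 1, base 2 gives no evidence that 811 is composite.

1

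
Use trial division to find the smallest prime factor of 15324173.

15324173 is odd.
Digit sum 26, not divisible by 3.
Ends in 3: not divisible by 5.
7: 15324173 = 7·2189167 + 4
11: 15324173 = 11·1393106 + 7
13: 15324173 = 13·1178782 + 7
17: 15324173 = 17·901421 + 16
19: 15324173 = 19·806535 + 8
23: 15324173 = 23·666268 + 9
29: 15324173 = 29·528419 + 22
31: 15324173 = 31·494328 + 5
37: 15324173 = 37·414166 + 31
41: 15324173 = 41·373760 + 13
43: 15324173 = 43·356376 + 5
47: 15324173 = 47·326046 + 11
53: 15324173 = 53·289135 + 18
59: 15324173 = 59·259731 + 44
61: 15324173 = 61·251215 + 58
67: 15324173 = 67·228719

67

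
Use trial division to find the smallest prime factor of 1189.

29

1189 is odd.
Digit sum 19, not divisible by 3.
Ends in 9: not divisible by 5.
7: 1189 = 7·169 + 6
11: 1189 = 11·108 + 1
13: 1189 = 13·91 + 6
17: 1189 = 17·69 + 16
19: 1189 = 19·62 + 11
23: 1189 = 23·51 + 16
29: 1189 = 29·41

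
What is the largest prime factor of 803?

803 = 11 · 73
73 is prime.
So 803 = 11 · 73; the largest prime factor is 73.

73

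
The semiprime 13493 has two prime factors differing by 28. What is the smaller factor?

Since p = q + 28, we have 13493 = q(q + 28), so q² + 28q − 13493 = 0.
Discriminant: 28² + 4·13493 = 784 + 53972 = 54756; √54756 = 234.
q = (−28 + 234)/2 = 103, and p = q + 28 = 131.
Check: 103 · 131 = 13493.

103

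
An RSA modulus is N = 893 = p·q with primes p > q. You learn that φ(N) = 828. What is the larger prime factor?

47

φ(n) = (p−1)(q−1) = n − (p+q) + 1, so p + q = 893 − 828 + 1 = 66.
p and q are the roots of t² − 66t + 893 = 0.
Discriminant: 66² − 4·893 = 4356 − 3572 = 784; √784 = 28.
q = (66 − 28)/2 = 19, p = (66 + 28)/2 = 47.
Check: 19 · 47 = 893.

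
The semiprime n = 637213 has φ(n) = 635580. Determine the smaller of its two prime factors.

643

φ(n) = (p−1)(q−1) = n − (p+q) + 1, so p + q = 637213 − 635580 + 1 = 1634.
p and q are the roots of t² − 1634t + 637213 = 0.
Discriminant: 1634² − 4·637213 = 2669956 − 2548852 = 121104; √121104 = 348.
q = (1634 − 348)/2 = 643, p = (1634 + 348)/2 = 991.
Check: 643 · 991 = 637213.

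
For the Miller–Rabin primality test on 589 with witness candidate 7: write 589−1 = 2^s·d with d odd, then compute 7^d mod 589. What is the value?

419

589 − 1 = 588 = 2^2 · 147, so d = 147.
7^1 ≡ 7 (mod 589)
7^2 ≡ 7^2 = 49 ≡ 49 (mod 589)
7^4 ≡ 49^2 = 2401 ≡ 45 (mod 589)
7^8 ≡ 45^2 = 2025 ≡ 258 (mod 589)
7^16 ≡ 258^2 = 66564 ≡ 7 (mod 589)
7^32 ≡ 7^2 = 49 ≡ 49 (mod 589)
7^64 ≡ 49^2 = 2401 ≡ 45 (mod 589)
7^128 ≡ 45^2 = 2025 ≡ 258 (mod 589)
147 = 128 + 16 + 2 + 1 in binary powers of 2.
So 7^147 ≡ 258 · 7 · 49 · 7 ≡ 419 (mod 589).
Squaring chain: 419 → 39; never reaches −1, so base 7 is a Miller–Rabin witness that 589 is composite.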